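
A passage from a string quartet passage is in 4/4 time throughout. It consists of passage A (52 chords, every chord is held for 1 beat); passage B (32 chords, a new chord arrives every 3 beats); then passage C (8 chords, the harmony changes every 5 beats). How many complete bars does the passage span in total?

A: 52 × 1 = 52 beats = 13 bars.
B: 32 × 3 = 96 beats = 24 bars.
C: 8 × 5 = 40 beats = 10 bars.
Total: 13 + 24 + 10 = 47 bars.

47 bars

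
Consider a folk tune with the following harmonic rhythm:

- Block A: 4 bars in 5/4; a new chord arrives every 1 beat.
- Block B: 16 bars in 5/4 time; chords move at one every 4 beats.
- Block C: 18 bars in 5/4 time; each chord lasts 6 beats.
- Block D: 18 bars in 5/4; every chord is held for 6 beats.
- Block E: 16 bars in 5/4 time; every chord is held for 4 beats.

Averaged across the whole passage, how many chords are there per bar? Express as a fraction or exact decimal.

1.25 chords per bar

A: 4 bars of 5 beats is 20 beats; at 1 beat each that's 20 chords.
B: 16 bars of 5 beats is 80 beats; at 4 beats each that's 20 chords.
C: 18 bars of 5 beats is 90 beats; at 6 beats each that's 15 chords.
D: 18 bars of 5 beats is 90 beats; at 6 beats each that's 15 chords.
E: 16 bars of 5 beats is 80 beats; at 4 beats each that's 20 chords.
Overall: 90 chords over 72 bars → 90/72 = 1.25 chords per bar.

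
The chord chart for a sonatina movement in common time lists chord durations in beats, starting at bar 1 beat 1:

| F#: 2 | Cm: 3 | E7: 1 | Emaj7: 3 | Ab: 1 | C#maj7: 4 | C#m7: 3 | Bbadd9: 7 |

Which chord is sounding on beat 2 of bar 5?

Bbadd9

Beat 2 of bar 5 is beat (5−1)×4 + 2 = 18 overall.
Running totals: F# ends at 2, Cm ends at 5, E7 ends at 6, Emaj7 ends at 9, Ab ends at 10, C#maj7 ends at 14, C#m7 ends at 17, Bbadd9 ends at 24.
Beat 18 falls within Bbadd9.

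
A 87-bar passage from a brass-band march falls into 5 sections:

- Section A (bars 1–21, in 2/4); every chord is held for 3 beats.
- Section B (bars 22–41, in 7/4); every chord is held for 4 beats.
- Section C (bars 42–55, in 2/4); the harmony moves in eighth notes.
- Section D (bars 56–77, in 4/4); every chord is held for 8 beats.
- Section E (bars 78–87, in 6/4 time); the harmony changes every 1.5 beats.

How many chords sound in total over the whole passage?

A: 21 bars × 2 beats = 42 beats; 3 beats/chord → 14 chords.
B: 20 bars × 7 beats = 140 beats; 4 beats/chord → 35 chords.
C: 14 bars × 2 beats = 28 beats; 0.5 beats/chord → 56 chords.
D: 22 bars × 4 beats = 88 beats; 8 beats/chord → 11 chords.
E: 10 bars × 6 beats = 60 beats; 1.5 beats/chord → 40 chords.
Total: 14 + 35 + 56 + 11 + 40 = 156.

156 chords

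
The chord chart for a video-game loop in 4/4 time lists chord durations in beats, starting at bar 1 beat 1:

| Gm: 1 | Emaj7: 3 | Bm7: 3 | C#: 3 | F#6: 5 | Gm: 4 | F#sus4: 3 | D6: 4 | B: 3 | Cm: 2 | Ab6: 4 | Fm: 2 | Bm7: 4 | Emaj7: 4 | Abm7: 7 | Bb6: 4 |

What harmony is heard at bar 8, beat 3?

Cm

Beat 3 of bar 8 is beat (8−1)×4 + 3 = 31 overall.
Running totals: Gm ends at 1, Emaj7 ends at 4, Bm7 ends at 7, C# ends at 10, F#6 ends at 15, Gm ends at 19, F#sus4 ends at 22, D6 ends at 26, B ends at 29, Cm ends at 31.
Beat 31 falls within Cm.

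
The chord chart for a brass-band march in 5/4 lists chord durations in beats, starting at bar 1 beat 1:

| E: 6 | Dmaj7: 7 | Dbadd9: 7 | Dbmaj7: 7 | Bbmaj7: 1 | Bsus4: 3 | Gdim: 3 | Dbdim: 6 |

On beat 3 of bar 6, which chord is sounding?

Bbmaj7

Beat 3 of bar 6 is beat (6−1)×5 + 3 = 28 overall.
Running totals: E ends at 6, Dmaj7 ends at 13, Dbadd9 ends at 20, Dbmaj7 ends at 27, Bbmaj7 ends at 28.
Beat 28 falls within Bbmaj7.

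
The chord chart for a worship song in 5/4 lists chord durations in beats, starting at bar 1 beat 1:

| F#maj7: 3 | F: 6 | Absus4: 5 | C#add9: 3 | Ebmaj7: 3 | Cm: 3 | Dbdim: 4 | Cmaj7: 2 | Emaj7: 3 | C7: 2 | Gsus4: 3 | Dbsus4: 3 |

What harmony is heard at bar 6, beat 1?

Beat 1 of bar 6 is beat (6−1)×5 + 1 = 26 overall.
Running totals: F#maj7 ends at 3, F ends at 9, Absus4 ends at 14, C#add9 ends at 17, Ebmaj7 ends at 20, Cm ends at 23, Dbdim ends at 27.
Beat 26 falls within Dbdim.

Dbdim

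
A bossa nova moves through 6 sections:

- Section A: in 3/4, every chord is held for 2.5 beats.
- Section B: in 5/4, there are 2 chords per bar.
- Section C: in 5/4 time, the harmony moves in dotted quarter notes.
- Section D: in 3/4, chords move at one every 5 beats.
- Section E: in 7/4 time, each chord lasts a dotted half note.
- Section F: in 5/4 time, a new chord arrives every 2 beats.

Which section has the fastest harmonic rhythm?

Section C

A: 3 beats/bar ÷ 2.5 beats/chord = 1.2 chords/bar.
B: 5 beats/bar ÷ 2.5 beats/chord = 2 chords/bar.
C: 5 beats/bar ÷ 1.5 beats/chord = 10/3 chords/bar.
D: 3 beats/bar ÷ 5 beats/chord = 0.6 chords/bar.
E: 7 beats/bar ÷ 3 beats/chord = 7/3 chords/bar.
F: 5 beats/bar ÷ 2 beats/chord = 2.5 chords/bar.
Fastest is C at 10/3 chords/bar.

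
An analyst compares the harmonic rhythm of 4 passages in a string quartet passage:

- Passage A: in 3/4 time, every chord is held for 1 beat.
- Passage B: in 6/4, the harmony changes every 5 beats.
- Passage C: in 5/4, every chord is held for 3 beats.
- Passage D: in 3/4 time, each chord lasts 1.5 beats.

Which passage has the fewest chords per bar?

A: each chord is 1 beat in 3/4, so 3 per bar.
B: each chord is 5 beats in 6/4, so 1.2 per bar.
C: each chord is 3 beats in 5/4, so 5/3 per bar.
D: each chord is 1.5 beats in 3/4, so 2 per bar.
Slowest is B at 1.2 chords/bar.

Passage B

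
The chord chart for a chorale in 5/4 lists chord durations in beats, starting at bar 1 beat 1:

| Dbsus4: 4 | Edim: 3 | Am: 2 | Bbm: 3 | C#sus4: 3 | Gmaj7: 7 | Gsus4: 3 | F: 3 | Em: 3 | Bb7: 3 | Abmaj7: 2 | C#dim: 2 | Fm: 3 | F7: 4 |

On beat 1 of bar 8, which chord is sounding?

Abmaj7

Beat 1 of bar 8 is beat (8−1)×5 + 1 = 36 overall.
Running totals: Dbsus4 ends at 4, Edim ends at 7, Am ends at 9, Bbm ends at 12, C#sus4 ends at 15, Gmaj7 ends at 22, Gsus4 ends at 25, F ends at 28, Em ends at 31, Bb7 ends at 34, Abmaj7 ends at 36.
Beat 36 falls within Abmaj7.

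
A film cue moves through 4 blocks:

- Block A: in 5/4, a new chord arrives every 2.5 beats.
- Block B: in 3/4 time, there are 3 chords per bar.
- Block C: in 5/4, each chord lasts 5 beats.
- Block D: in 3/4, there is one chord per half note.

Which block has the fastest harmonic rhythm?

Block B

A: 5 beats/bar ÷ 2.5 beats/chord = 2 chords/bar.
B: 3 beats/bar ÷ 1 beat/chord = 3 chords/bar.
C: 5 beats/bar ÷ 5 beats/chord = 1 chord/bar.
D: 3 beats/bar ÷ 2 beats/chord = 1.5 chords/bar.
Fastest is B at 3 chords/bar.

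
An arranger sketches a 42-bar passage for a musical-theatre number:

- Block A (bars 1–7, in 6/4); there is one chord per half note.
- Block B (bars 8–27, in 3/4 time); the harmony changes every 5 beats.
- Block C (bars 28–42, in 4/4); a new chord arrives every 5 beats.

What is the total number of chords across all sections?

45 chords

A: 7 bars × 6 beats = 42 beats; 2 beats/chord → 21 chords.
B: 20 bars × 3 beats = 60 beats; 5 beats/chord → 12 chords.
C: 15 bars × 4 beats = 60 beats; 5 beats/chord → 12 chords.
Total: 21 + 12 + 12 = 45.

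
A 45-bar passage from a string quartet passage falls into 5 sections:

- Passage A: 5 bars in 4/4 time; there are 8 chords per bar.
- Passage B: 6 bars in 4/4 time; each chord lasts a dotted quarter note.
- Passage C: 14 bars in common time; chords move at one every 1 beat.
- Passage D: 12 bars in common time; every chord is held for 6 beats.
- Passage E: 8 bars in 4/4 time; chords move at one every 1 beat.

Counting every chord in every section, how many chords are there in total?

A: 5·4 = 20 beats, 20/0.5 = 40 chords.
B: 6·4 = 24 beats, 24/1.5 = 16 chords.
C: 14·4 = 56 beats, 56/1 = 56 chords.
D: 12·4 = 48 beats, 48/6 = 8 chords.
E: 8·4 = 32 beats, 32/1 = 32 chords.
Total: 40 + 16 + 56 + 8 + 32 = 152.

152 chords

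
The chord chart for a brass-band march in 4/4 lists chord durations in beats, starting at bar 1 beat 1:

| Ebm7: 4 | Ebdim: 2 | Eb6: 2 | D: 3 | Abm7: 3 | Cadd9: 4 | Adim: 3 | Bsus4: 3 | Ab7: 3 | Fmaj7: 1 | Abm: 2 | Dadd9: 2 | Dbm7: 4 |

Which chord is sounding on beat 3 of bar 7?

Beat 3 of bar 7 is beat (7−1)×4 + 3 = 27 overall.
Running totals: Ebm7 ends at 4, Ebdim ends at 6, Eb6 ends at 8, D ends at 11, Abm7 ends at 14, Cadd9 ends at 18, Adim ends at 21, Bsus4 ends at 24, Ab7 ends at 27.
Beat 27 falls within Ab7.

Ab7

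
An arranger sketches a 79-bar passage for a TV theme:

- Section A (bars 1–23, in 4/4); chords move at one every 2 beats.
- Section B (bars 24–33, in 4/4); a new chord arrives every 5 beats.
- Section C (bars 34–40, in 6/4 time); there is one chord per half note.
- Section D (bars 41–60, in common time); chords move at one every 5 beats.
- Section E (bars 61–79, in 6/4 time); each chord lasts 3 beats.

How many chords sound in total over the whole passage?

A: 23·4 = 92 beats, 92/2 = 46 chords.
B: 10·4 = 40 beats, 40/5 = 8 chords.
C: 7·6 = 42 beats, 42/2 = 21 chords.
D: 20·4 = 80 beats, 80/5 = 16 chords.
E: 19·6 = 114 beats, 114/3 = 38 chords.
Total: 46 + 8 + 21 + 16 + 38 = 129.

129 chords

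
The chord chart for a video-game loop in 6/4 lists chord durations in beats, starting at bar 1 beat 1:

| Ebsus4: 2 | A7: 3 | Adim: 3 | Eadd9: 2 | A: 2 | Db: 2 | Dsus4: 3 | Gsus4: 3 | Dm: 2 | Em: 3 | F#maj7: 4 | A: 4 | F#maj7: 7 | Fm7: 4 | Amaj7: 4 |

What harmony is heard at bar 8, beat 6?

Amaj7

Beat 6 of bar 8 is beat (8−1)×6 + 6 = 48 overall.
Running totals: Ebsus4 ends at 2, A7 ends at 5, Adim ends at 8, Eadd9 ends at 10, A ends at 12, Db ends at 14, Dsus4 ends at 17, Gsus4 ends at 20, Dm ends at 22, Em ends at 25, F#maj7 ends at 29, A ends at 33, F#maj7 ends at 40, Fm7 ends at 44, Amaj7 ends at 48.
Beat 48 falls within Amaj7.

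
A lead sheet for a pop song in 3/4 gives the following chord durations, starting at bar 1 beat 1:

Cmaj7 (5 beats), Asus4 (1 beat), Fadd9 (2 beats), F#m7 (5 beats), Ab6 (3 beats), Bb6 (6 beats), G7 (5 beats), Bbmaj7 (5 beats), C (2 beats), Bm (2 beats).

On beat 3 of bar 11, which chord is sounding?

C

Beat 3 of bar 11 is beat (11−1)×3 + 3 = 33 overall.
Running totals: Cmaj7 ends at 5, Asus4 ends at 6, Fadd9 ends at 8, F#m7 ends at 13, Ab6 ends at 16, Bb6 ends at 22, G7 ends at 27, Bbmaj7 ends at 32, C ends at 34.
Beat 33 falls within C.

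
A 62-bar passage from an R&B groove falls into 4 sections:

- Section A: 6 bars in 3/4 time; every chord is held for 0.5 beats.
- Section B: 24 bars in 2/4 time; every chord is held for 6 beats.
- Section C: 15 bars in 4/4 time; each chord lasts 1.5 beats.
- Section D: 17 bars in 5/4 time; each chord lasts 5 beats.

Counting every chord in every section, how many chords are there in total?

101 chords

A: 6·3 = 18 beats, 18/0.5 = 36 chords.
B: 24·2 = 48 beats, 48/6 = 8 chords.
C: 15·4 = 60 beats, 60/1.5 = 40 chords.
D: 17·5 = 85 beats, 85/5 = 17 chords.
Total: 36 + 8 + 40 + 17 = 101.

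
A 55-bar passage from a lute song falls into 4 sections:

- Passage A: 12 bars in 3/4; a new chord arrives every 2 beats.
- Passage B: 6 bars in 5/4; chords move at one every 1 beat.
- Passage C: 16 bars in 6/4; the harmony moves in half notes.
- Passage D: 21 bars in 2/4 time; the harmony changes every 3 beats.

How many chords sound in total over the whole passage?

A: 12·3 = 36 beats, 36/2 = 18 chords.
B: 6·5 = 30 beats, 30/1 = 30 chords.
C: 16·6 = 96 beats, 96/2 = 48 chords.
D: 21·2 = 42 beats, 42/3 = 14 chords.
Total: 18 + 30 + 48 + 14 = 110.

110 chords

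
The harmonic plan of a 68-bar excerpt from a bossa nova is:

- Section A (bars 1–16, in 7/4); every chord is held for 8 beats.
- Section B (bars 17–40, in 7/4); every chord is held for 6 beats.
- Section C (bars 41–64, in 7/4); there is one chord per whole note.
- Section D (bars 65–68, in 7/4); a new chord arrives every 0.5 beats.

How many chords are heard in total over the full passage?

A: 16·7 = 112 beats, 112/8 = 14 chords.
B: 24·7 = 168 beats, 168/6 = 28 chords.
C: 24·7 = 168 beats, 168/4 = 42 chords.
D: 4·7 = 28 beats, 28/0.5 = 56 chords.
Total: 14 + 28 + 42 + 56 = 140.

140 chords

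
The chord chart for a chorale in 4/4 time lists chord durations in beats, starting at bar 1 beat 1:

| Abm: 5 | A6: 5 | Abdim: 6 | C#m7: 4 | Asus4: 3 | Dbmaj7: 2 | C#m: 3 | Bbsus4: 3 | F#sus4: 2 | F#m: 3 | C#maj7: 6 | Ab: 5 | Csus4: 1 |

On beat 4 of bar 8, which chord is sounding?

Beat 4 of bar 8 is beat (8−1)×4 + 4 = 32 overall.
Running totals: Abm ends at 5, A6 ends at 10, Abdim ends at 16, C#m7 ends at 20, Asus4 ends at 23, Dbmaj7 ends at 25, C#m ends at 28, Bbsus4 ends at 31, F#sus4 ends at 33.
Beat 32 falls within F#sus4.

F#sus4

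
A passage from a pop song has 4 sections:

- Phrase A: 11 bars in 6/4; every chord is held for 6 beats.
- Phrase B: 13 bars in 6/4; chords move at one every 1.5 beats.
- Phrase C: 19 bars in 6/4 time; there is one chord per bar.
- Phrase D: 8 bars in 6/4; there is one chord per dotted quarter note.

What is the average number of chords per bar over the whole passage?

38/17 chords per bar

A: 11 bars of 6 beats is 66 beats; at 6 beats each that's 11 chords.
B: 13 bars of 6 beats is 78 beats; at 1.5 beats each that's 52 chords.
C: 19 bars of 6 beats is 114 beats; at 6 beats each that's 19 chords.
D: 8 bars of 6 beats is 48 beats; at 1.5 beats each that's 32 chords.
Overall: 114 chords over 51 bars → 114/51 = 38/17 chords per bar.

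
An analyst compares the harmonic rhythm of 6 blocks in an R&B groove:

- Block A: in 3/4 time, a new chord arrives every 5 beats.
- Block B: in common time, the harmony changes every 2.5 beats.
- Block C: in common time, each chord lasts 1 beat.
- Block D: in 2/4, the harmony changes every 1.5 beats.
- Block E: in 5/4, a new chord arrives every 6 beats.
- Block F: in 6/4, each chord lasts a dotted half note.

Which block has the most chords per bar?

Block C

A: 3 beats/bar ÷ 5 beats/chord = 0.6 chords/bar.
B: 4 beats/bar ÷ 2.5 beats/chord = 1.6 chords/bar.
C: 4 beats/bar ÷ 1 beat/chord = 4 chords/bar.
D: 2 beats/bar ÷ 1.5 beats/chord = 4/3 chords/bar.
E: 5 beats/bar ÷ 6 beats/chord = 5/6 chords/bar.
F: 6 beats/bar ÷ 3 beats/chord = 2 chords/bar.
Fastest is C at 4 chords/bar.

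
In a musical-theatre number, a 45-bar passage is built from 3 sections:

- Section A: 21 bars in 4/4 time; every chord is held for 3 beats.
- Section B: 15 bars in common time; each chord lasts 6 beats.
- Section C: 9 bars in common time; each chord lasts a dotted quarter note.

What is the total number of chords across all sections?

62 chords

A has 84 beats and chords last 3 each, so 28 chords.
B has 60 beats and chords last 6 each, so 10 chords.
C has 36 beats and chords last 1.5 each, so 24 chords.
Total: 28 + 10 + 24 = 62.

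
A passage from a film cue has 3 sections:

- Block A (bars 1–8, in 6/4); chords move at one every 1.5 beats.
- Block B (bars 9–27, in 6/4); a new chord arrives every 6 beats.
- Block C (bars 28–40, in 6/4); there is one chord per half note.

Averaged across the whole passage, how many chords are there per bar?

2.25 chords per bar

A: 8 × 6 = 48 beats ÷ 1.5 = 32 chords.
B: 19 × 6 = 114 beats ÷ 6 = 19 chords.
C: 13 × 6 = 78 beats ÷ 2 = 39 chords.
Overall: 90 chords over 40 bars → 90/40 = 2.25 chords per bar.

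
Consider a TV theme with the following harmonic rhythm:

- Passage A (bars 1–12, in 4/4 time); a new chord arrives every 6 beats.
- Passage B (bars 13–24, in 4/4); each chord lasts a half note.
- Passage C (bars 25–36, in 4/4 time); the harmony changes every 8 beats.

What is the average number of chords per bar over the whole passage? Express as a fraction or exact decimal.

A: 12 × 4 = 48 beats ÷ 6 = 8 chords.
B: 12 × 4 = 48 beats ÷ 2 = 24 chords.
C: 12 × 4 = 48 beats ÷ 8 = 6 chords.
Overall: 38 chords over 36 bars → 38/36 = 19/18 chords per bar.

19/18 chords per bar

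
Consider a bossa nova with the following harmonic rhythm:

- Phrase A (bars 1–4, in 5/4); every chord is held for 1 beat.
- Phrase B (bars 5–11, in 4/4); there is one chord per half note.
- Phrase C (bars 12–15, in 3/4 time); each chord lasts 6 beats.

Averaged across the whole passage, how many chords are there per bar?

A: 4 × 5 = 20 beats ÷ 1 = 20 chords.
B: 7 × 4 = 28 beats ÷ 2 = 14 chords.
C: 4 × 3 = 12 beats ÷ 6 = 2 chords.
Overall: 36 chords over 15 bars → 36/15 = 2.4 chords per bar.

2.4 chords per bar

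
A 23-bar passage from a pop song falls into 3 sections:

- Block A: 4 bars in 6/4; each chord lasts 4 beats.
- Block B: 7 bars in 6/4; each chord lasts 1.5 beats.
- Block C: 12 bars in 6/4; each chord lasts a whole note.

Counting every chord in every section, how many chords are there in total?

A: 4·6 = 24 beats, 24/4 = 6 chords.
B: 7·6 = 42 beats, 42/1.5 = 28 chords.
C: 12·6 = 72 beats, 72/4 = 18 chords.
Total: 6 + 28 + 18 = 52.

52 chords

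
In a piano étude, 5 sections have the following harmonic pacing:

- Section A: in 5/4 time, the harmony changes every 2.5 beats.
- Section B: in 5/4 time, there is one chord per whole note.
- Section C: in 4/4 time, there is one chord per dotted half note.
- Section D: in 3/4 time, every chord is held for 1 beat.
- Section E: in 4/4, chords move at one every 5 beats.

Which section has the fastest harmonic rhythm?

A: 5/2.5 = 2 chords/bar.
B: 5/4 = 1.25 chords/bar.
C: 4/3 = 4/3 chords/bar.
D: 3/1 = 3 chords/bar.
E: 4/5 = 0.8 chords/bar.
Fastest is D at 3 chords/bar.

Section D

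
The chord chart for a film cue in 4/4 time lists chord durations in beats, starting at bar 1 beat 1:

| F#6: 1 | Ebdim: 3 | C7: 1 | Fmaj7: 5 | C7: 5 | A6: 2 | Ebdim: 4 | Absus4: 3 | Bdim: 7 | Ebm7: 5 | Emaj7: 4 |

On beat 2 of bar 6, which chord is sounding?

Beat 2 of bar 6 is beat (6−1)×4 + 2 = 22 overall.
Running totals: F#6 ends at 1, Ebdim ends at 4, C7 ends at 5, Fmaj7 ends at 10, C7 ends at 15, A6 ends at 17, Ebdim ends at 21, Absus4 ends at 24.
Beat 22 falls within Absus4.

Absus4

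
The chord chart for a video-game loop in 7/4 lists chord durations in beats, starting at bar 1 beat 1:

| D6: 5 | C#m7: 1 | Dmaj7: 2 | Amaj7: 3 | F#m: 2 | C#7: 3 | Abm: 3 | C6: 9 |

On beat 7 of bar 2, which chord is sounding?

C#7

Beat 7 of bar 2 is beat (2−1)×7 + 7 = 14 overall.
Running totals: D6 ends at 5, C#m7 ends at 6, Dmaj7 ends at 8, Amaj7 ends at 11, F#m ends at 13, C#7 ends at 16.
Beat 14 falls within C#7.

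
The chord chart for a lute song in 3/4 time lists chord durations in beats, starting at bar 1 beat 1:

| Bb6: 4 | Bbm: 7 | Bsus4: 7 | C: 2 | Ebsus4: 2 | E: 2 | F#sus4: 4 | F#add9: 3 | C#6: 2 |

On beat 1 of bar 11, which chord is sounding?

F#add9

Beat 1 of bar 11 is beat (11−1)×3 + 1 = 31 overall.
Running totals: Bb6 ends at 4, Bbm ends at 11, Bsus4 ends at 18, C ends at 20, Ebsus4 ends at 22, E ends at 24, F#sus4 ends at 28, F#add9 ends at 31.
Beat 31 falls within F#add9.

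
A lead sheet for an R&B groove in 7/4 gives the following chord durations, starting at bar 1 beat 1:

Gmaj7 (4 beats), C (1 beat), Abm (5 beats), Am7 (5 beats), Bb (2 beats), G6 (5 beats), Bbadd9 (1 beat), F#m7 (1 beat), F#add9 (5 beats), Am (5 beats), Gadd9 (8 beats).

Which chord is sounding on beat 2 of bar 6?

Gadd9

Beat 2 of bar 6 is beat (6−1)×7 + 2 = 37 overall.
Running totals: Gmaj7 ends at 4, C ends at 5, Abm ends at 10, Am7 ends at 15, Bb ends at 17, G6 ends at 22, Bbadd9 ends at 23, F#m7 ends at 24, F#add9 ends at 29, Am ends at 34, Gadd9 ends at 42.
Beat 37 falls within Gadd9.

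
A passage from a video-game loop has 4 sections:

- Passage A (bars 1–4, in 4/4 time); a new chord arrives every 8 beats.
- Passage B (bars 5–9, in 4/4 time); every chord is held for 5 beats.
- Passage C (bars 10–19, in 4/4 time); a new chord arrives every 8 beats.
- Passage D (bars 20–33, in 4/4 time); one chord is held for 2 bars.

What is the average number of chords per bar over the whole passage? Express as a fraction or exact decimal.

6/11 chords per bar

A: 4 bars of 4 beats is 16 beats; at 8 beats each that's 2 chords.
B: 5 bars of 4 beats is 20 beats; at 5 beats each that's 4 chords.
C: 10 bars of 4 beats is 40 beats; at 8 beats each that's 5 chords.
D: 14 bars of 4 beats is 56 beats; at 8 beats each that's 7 chords.
Overall: 18 chords over 33 bars → 18/33 = 6/11 chords per bar.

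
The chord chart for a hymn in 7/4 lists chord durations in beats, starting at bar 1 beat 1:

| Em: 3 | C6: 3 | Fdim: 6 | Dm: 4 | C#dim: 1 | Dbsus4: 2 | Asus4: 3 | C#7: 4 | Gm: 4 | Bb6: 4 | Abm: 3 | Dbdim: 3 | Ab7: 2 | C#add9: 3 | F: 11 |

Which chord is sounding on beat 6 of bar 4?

Beat 6 of bar 4 is beat (4−1)×7 + 6 = 27 overall.
Running totals: Em ends at 3, C6 ends at 6, Fdim ends at 12, Dm ends at 16, C#dim ends at 17, Dbsus4 ends at 19, Asus4 ends at 22, C#7 ends at 26, Gm ends at 30.
Beat 27 falls within Gm.

Gm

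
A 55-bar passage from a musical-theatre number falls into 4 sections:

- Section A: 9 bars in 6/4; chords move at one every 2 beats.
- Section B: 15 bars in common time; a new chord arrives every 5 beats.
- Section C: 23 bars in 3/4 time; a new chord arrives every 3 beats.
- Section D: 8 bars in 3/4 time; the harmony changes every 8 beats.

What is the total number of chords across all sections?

A: 9·6 = 54 beats, 54/2 = 27 chords.
B: 15·4 = 60 beats, 60/5 = 12 chords.
C: 23·3 = 69 beats, 69/3 = 23 chords.
D: 8·3 = 24 beats, 24/8 = 3 chords.
Total: 27 + 12 + 23 + 3 = 65.

65 chords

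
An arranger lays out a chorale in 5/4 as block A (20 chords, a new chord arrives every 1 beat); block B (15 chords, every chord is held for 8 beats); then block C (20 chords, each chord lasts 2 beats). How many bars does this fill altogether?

36 bars

A: 20 × 1 = 20 beats = 4 bars.
B: 15 × 8 = 120 beats = 24 bars.
C: 20 × 2 = 40 beats = 8 bars.
Total: 4 + 24 + 8 = 36 bars.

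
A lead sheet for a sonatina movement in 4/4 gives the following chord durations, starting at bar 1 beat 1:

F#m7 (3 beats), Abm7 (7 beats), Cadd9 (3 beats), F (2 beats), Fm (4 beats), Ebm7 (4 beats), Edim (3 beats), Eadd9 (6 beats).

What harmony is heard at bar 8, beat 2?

Beat 2 of bar 8 is beat (8−1)×4 + 2 = 30 overall.
Running totals: F#m7 ends at 3, Abm7 ends at 10, Cadd9 ends at 13, F ends at 15, Fm ends at 19, Ebm7 ends at 23, Edim ends at 26, Eadd9 ends at 32.
Beat 30 falls within Eadd9.

Eadd9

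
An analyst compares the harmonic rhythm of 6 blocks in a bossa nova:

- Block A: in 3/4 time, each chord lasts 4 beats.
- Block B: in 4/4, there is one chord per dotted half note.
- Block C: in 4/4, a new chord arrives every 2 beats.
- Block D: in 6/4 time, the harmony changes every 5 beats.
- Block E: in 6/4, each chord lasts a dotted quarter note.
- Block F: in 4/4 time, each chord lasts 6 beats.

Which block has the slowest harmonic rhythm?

A: 3/4 = 0.75 chords/bar.
B: 4/3 = 4/3 chords/bar.
C: 4/2 = 2 chords/bar.
D: 6/5 = 1.2 chords/bar.
E: 6/1.5 = 4 chords/bar.
F: 4/6 = 2/3 chords/bar.
Slowest is F at 2/3 chords/bar.

Block F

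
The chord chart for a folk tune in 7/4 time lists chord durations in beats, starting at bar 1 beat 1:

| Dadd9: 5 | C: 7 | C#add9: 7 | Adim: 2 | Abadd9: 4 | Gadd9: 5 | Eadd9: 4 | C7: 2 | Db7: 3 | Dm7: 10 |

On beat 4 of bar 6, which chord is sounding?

Db7

Beat 4 of bar 6 is beat (6−1)×7 + 4 = 39 overall.
Running totals: Dadd9 ends at 5, C ends at 12, C#add9 ends at 19, Adim ends at 21, Abadd9 ends at 25, Gadd9 ends at 30, Eadd9 ends at 34, C7 ends at 36, Db7 ends at 39.
Beat 39 falls within Db7.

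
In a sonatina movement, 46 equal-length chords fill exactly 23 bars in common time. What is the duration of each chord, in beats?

23 bars × 4 beats/bar = 92 beats total.
92 beats ÷ 46 chords = 2 beats per chord.
(That is a half note.)

2 beats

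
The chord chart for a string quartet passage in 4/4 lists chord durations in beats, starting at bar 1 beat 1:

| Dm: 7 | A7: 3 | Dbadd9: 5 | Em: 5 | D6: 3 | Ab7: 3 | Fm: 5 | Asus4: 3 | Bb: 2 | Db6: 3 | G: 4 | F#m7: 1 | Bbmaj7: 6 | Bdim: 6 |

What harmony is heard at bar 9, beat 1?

Asus4

Beat 1 of bar 9 is beat (9−1)×4 + 1 = 33 overall.
Running totals: Dm ends at 7, A7 ends at 10, Dbadd9 ends at 15, Em ends at 20, D6 ends at 23, Ab7 ends at 26, Fm ends at 31, Asus4 ends at 34.
Beat 33 falls within Asus4.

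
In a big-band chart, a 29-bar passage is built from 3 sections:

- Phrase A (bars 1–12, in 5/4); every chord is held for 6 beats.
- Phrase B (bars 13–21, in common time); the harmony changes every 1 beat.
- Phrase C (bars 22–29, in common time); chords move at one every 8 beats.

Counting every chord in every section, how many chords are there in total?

50 chords

A has 60 beats and chords last 6 each, so 10 chords.
B has 36 beats and chords last 1 each, so 36 chords.
C has 32 beats and chords last 8 each, so 4 chords.
Total: 10 + 36 + 4 = 50.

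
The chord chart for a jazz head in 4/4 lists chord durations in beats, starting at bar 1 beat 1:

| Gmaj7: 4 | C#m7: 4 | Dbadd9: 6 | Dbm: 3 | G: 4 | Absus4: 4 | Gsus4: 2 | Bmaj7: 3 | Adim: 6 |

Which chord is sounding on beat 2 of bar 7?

Beat 2 of bar 7 is beat (7−1)×4 + 2 = 26 overall.
Running totals: Gmaj7 ends at 4, C#m7 ends at 8, Dbadd9 ends at 14, Dbm ends at 17, G ends at 21, Absus4 ends at 25, Gsus4 ends at 27.
Beat 26 falls within Gsus4.

Gsus4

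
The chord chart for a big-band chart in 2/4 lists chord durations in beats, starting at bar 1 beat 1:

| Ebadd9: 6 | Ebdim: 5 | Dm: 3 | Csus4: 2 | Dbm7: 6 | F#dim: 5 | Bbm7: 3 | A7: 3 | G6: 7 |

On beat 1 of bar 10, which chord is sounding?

Dbm7

Beat 1 of bar 10 is beat (10−1)×2 + 1 = 19 overall.
Running totals: Ebadd9 ends at 6, Ebdim ends at 11, Dm ends at 14, Csus4 ends at 16, Dbm7 ends at 22.
Beat 19 falls within Dbm7.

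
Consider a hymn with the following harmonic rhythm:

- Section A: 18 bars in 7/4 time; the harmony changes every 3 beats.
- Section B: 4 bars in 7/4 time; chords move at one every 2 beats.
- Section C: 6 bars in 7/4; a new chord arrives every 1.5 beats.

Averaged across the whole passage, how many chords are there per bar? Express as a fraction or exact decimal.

A: 18 × 7 = 126 beats ÷ 3 = 42 chords.
B: 4 × 7 = 28 beats ÷ 2 = 14 chords.
C: 6 × 7 = 42 beats ÷ 1.5 = 28 chords.
Overall: 84 chords over 28 bars → 84/28 = 3 chords per bar.

3 chords per bar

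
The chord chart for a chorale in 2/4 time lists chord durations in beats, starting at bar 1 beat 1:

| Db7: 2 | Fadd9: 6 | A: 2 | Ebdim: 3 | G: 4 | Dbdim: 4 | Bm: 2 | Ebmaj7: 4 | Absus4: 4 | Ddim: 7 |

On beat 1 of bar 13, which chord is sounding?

Ebmaj7

Beat 1 of bar 13 is beat (13−1)×2 + 1 = 25 overall.
Running totals: Db7 ends at 2, Fadd9 ends at 8, A ends at 10, Ebdim ends at 13, G ends at 17, Dbdim ends at 21, Bm ends at 23, Ebmaj7 ends at 27.
Beat 25 falls within Ebmaj7.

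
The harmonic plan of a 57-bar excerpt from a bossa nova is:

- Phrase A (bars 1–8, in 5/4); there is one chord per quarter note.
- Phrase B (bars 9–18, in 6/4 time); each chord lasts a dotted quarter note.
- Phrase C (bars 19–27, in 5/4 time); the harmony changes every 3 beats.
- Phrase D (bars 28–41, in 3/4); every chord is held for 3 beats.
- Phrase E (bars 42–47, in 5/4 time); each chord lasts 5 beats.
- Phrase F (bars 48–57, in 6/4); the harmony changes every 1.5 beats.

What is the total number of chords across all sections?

A has 40 beats and chords last 1 each, so 40 chords.
B has 60 beats and chords last 1.5 each, so 40 chords.
C has 45 beats and chords last 3 each, so 15 chords.
D has 42 beats and chords last 3 each, so 14 chords.
E has 30 beats and chords last 5 each, so 6 chords.
F has 60 beats and chords last 1.5 each, so 40 chords.
Total: 40 + 40 + 15 + 14 + 6 + 40 = 155.

155 chords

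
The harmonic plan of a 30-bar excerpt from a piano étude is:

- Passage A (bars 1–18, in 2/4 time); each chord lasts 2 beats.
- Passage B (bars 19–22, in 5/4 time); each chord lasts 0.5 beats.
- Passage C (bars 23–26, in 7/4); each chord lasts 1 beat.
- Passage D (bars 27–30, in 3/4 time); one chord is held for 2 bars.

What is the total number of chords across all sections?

88 chords

A: 18 bars × 2 beats = 36 beats; 2 beats/chord → 18 chords.
B: 4 bars × 5 beats = 20 beats; 0.5 beats/chord → 40 chords.
C: 4 bars × 7 beats = 28 beats; 1 beat/chord → 28 chords.
D: 4 bars × 3 beats = 12 beats; 6 beats/chord → 2 chords.
Total: 18 + 40 + 28 + 2 = 88.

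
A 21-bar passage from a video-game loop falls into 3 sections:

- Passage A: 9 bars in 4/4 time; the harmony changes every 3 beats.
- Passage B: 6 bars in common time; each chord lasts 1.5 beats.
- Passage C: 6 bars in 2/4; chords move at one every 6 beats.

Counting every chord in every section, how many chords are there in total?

30 chords

A: 9 bars × 4 beats = 36 beats; 3 beats/chord → 12 chords.
B: 6 bars × 4 beats = 24 beats; 1.5 beats/chord → 16 chords.
C: 6 bars × 2 beats = 12 beats; 6 beats/chord → 2 chords.
Total: 12 + 16 + 2 = 30.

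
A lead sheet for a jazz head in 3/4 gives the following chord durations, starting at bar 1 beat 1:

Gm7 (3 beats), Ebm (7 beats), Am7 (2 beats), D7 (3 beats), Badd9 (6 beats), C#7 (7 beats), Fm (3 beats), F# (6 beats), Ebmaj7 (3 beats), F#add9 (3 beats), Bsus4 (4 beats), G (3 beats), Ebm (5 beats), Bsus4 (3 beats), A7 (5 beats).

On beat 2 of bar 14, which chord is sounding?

Beat 2 of bar 14 is beat (14−1)×3 + 2 = 41 overall.
Running totals: Gm7 ends at 3, Ebm ends at 10, Am7 ends at 12, D7 ends at 15, Badd9 ends at 21, C#7 ends at 28, Fm ends at 31, F# ends at 37, Ebmaj7 ends at 40, F#add9 ends at 43.
Beat 41 falls within F#add9.

F#add9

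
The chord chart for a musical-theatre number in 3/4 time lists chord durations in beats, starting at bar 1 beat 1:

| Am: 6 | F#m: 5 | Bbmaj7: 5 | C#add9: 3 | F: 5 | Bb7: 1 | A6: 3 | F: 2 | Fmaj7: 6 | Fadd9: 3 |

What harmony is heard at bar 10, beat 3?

F

Beat 3 of bar 10 is beat (10−1)×3 + 3 = 30 overall.
Running totals: Am ends at 6, F#m ends at 11, Bbmaj7 ends at 16, C#add9 ends at 19, F ends at 24, Bb7 ends at 25, A6 ends at 28, F ends at 30.
Beat 30 falls within F.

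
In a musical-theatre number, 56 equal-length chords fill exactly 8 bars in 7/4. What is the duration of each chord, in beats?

1 beat

8 bars × 7 beats/bar = 56 beats total.
56 beats ÷ 56 chords = 1 beats per chord.
(That is a quarter note.)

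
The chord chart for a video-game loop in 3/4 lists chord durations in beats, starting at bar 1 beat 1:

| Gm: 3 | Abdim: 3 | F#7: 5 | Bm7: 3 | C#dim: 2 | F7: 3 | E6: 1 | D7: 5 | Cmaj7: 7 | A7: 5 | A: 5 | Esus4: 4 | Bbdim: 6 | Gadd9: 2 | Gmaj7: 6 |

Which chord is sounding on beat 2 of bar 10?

Beat 2 of bar 10 is beat (10−1)×3 + 2 = 29 overall.
Running totals: Gm ends at 3, Abdim ends at 6, F#7 ends at 11, Bm7 ends at 14, C#dim ends at 16, F7 ends at 19, E6 ends at 20, D7 ends at 25, Cmaj7 ends at 32.
Beat 29 falls within Cmaj7.

Cmaj7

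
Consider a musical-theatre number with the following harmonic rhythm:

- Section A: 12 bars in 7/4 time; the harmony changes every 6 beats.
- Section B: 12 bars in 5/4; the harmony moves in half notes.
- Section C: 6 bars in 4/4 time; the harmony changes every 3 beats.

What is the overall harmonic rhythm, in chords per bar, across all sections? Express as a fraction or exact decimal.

A: 12 bars of 7 beats is 84 beats; at 6 beats each that's 14 chords.
B: 12 bars of 5 beats is 60 beats; at 2 beats each that's 30 chords.
C: 6 bars of 4 beats is 24 beats; at 3 beats each that's 8 chords.
Overall: 52 chords over 30 bars → 52/30 = 26/15 chords per bar.

26/15 chords per bar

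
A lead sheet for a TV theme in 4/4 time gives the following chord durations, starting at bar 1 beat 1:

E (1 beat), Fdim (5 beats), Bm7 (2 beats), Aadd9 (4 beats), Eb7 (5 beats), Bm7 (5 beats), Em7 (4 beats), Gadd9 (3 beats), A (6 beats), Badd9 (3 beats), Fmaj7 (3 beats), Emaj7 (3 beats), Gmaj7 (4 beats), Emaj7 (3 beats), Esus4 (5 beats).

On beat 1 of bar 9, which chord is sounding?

A

Beat 1 of bar 9 is beat (9−1)×4 + 1 = 33 overall.
Running totals: E ends at 1, Fdim ends at 6, Bm7 ends at 8, Aadd9 ends at 12, Eb7 ends at 17, Bm7 ends at 22, Em7 ends at 26, Gadd9 ends at 29, A ends at 35.
Beat 33 falls within A.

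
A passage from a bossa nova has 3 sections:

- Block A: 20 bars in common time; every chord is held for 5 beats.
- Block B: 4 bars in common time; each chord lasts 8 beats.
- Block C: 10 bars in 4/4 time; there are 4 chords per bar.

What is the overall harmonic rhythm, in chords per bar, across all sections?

29/17 chords per bar

A: 20 × 4 = 80 beats ÷ 5 = 16 chords.
B: 4 × 4 = 16 beats ÷ 8 = 2 chords.
C: 10 × 4 = 40 beats ÷ 1 = 40 chords.
Overall: 58 chords over 34 bars → 58/34 = 29/17 chords per bar.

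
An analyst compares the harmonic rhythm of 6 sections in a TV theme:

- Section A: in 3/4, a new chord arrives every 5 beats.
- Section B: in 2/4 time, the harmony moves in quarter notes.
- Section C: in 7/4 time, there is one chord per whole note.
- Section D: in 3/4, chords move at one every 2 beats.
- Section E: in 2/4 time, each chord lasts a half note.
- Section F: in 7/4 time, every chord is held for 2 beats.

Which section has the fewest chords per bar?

A: each chord is 5 beats in 3/4, so 0.6 per bar.
B: each chord is 1 beat in 2/4, so 2 per bar.
C: each chord is 4 beats in 7/4, so 1.75 per bar.
D: each chord is 2 beats in 3/4, so 1.5 per bar.
E: each chord is 2 beats in 2/4, so 1 per bar.
F: each chord is 2 beats in 7/4, so 3.5 per bar.
Slowest is A at 0.6 chords/bar.

Section A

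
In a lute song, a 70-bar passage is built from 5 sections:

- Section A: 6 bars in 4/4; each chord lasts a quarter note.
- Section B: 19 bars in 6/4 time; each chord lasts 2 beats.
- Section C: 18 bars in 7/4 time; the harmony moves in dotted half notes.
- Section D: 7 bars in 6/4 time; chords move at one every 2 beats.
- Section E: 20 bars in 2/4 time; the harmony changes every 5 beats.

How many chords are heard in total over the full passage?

152 chords

A has 24 beats and chords last 1 each, so 24 chords.
B has 114 beats and chords last 2 each, so 57 chords.
C has 126 beats and chords last 3 each, so 42 chords.
D has 42 beats and chords last 2 each, so 21 chords.
E has 40 beats and chords last 5 each, so 8 chords.
Total: 24 + 57 + 42 + 21 + 8 = 152.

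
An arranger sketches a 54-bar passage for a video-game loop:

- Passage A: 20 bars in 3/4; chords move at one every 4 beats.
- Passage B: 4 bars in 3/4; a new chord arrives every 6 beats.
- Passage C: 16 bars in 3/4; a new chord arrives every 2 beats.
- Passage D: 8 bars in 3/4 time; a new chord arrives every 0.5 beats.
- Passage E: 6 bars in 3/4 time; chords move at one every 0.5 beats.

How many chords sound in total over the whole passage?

125 chords

A has 60 beats and chords last 4 each, so 15 chords.
B has 12 beats and chords last 6 each, so 2 chords.
C has 48 beats and chords last 2 each, so 24 chords.
D has 24 beats and chords last 0.5 each, so 48 chords.
E has 18 beats and chords last 0.5 each, so 36 chords.
Total: 15 + 2 + 24 + 48 + 36 = 125.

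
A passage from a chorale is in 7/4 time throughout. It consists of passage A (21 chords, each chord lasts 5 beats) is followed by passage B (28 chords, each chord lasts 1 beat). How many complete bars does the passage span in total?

19 bars

A: 21 × 5 = 105 beats = 15 bars.
B: 28 × 1 = 28 beats = 4 bars.
Total: 15 + 4 = 19 bars.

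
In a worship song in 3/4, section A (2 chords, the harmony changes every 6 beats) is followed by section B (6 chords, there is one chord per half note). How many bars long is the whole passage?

A: 2 × 6 = 12 beats = 4 bars.
B: 6 × 2 = 12 beats = 4 bars.
Total: 4 + 4 = 8 bars.

8 bars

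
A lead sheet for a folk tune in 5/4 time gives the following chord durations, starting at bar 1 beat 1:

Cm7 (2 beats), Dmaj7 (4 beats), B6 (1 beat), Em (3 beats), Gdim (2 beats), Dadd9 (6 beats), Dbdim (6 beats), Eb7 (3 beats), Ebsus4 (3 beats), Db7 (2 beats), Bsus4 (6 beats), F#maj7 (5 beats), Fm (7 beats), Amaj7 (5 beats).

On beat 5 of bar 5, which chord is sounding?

Eb7

Beat 5 of bar 5 is beat (5−1)×5 + 5 = 25 overall.
Running totals: Cm7 ends at 2, Dmaj7 ends at 6, B6 ends at 7, Em ends at 10, Gdim ends at 12, Dadd9 ends at 18, Dbdim ends at 24, Eb7 ends at 27.
Beat 25 falls within Eb7.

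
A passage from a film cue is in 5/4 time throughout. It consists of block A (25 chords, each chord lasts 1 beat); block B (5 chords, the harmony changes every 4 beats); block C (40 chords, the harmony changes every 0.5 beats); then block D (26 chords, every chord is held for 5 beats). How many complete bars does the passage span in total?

A: 25 × 1 = 25 beats = 5 bars.
B: 5 × 4 = 20 beats = 4 bars.
C: 40 × 0.5 = 20 beats = 4 bars.
D: 26 × 5 = 130 beats = 26 bars.
Total: 5 + 4 + 4 + 26 = 39 bars.

39 bars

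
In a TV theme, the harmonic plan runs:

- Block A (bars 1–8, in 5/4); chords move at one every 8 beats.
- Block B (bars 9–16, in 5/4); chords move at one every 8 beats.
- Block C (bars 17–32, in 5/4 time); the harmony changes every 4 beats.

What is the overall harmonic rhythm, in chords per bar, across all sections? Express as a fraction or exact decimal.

15/16 chords per bar

A: 8 × 5 = 40 beats ÷ 8 = 5 chords.
B: 8 × 5 = 40 beats ÷ 8 = 5 chords.
C: 16 × 5 = 80 beats ÷ 4 = 20 chords.
Overall: 30 chords over 32 bars → 30/32 = 15/16 chords per bar.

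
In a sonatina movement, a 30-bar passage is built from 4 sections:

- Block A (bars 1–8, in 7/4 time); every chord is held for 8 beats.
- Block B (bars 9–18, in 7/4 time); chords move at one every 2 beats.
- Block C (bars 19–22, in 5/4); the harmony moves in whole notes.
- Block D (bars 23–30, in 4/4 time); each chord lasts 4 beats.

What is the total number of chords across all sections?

A: 8·7 = 56 beats, 56/8 = 7 chords.
B: 10·7 = 70 beats, 70/2 = 35 chords.
C: 4·5 = 20 beats, 20/4 = 5 chords.
D: 8·4 = 32 beats, 32/4 = 8 chords.
Total: 7 + 35 + 5 + 8 = 55.

55 chords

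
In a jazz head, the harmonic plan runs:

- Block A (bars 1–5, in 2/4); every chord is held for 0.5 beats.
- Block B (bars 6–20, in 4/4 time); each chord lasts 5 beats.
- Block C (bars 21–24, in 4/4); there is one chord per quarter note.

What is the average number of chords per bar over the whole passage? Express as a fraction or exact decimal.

2 chords per bar

A: 5 × 2 = 10 beats ÷ 0.5 = 20 chords.
B: 15 × 4 = 60 beats ÷ 5 = 12 chords.
C: 4 × 4 = 16 beats ÷ 1 = 16 chords.
Overall: 48 chords over 24 bars → 48/24 = 2 chords per bar.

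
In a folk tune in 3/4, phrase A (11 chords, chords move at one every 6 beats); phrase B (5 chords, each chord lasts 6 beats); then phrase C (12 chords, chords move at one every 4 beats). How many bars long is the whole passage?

A: 11 × 6 = 66 beats = 22 bars.
B: 5 × 6 = 30 beats = 10 bars.
C: 12 × 4 = 48 beats = 16 bars.
Total: 22 + 10 + 16 = 48 bars.

48 bars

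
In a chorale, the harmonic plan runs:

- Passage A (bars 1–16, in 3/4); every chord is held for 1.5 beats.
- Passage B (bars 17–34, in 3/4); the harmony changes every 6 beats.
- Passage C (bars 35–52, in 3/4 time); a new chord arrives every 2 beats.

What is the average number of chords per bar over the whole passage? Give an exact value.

17/13 chords per bar

A: 16 × 3 = 48 beats ÷ 1.5 = 32 chords.
B: 18 × 3 = 54 beats ÷ 6 = 9 chords.
C: 18 × 3 = 54 beats ÷ 2 = 27 chords.
Overall: 68 chords over 52 bars → 68/52 = 17/13 chords per bar.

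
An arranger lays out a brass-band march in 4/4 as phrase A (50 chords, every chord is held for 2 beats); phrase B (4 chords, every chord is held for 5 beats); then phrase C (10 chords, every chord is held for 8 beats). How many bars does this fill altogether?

50 bars

A: 50 × 2 = 100 beats = 25 bars.
B: 4 × 5 = 20 beats = 5 bars.
C: 10 × 8 = 80 beats = 20 bars.
Total: 25 + 5 + 20 = 50 bars.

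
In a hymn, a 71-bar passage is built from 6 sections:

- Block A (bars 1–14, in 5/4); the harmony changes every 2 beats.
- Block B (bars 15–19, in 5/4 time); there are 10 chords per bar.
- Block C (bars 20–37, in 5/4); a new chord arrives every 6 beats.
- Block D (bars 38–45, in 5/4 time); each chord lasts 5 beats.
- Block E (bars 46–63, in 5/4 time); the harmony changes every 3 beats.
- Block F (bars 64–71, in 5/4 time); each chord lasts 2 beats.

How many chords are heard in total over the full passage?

158 chords

A: 14·5 = 70 beats, 70/2 = 35 chords.
B: 5·5 = 25 beats, 25/0.5 = 50 chords.
C: 18·5 = 90 beats, 90/6 = 15 chords.
D: 8·5 = 40 beats, 40/5 = 8 chords.
E: 18·5 = 90 beats, 90/3 = 30 chords.
F: 8·5 = 40 beats, 40/2 = 20 chords.
Total: 35 + 50 + 15 + 8 + 30 + 20 = 158.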